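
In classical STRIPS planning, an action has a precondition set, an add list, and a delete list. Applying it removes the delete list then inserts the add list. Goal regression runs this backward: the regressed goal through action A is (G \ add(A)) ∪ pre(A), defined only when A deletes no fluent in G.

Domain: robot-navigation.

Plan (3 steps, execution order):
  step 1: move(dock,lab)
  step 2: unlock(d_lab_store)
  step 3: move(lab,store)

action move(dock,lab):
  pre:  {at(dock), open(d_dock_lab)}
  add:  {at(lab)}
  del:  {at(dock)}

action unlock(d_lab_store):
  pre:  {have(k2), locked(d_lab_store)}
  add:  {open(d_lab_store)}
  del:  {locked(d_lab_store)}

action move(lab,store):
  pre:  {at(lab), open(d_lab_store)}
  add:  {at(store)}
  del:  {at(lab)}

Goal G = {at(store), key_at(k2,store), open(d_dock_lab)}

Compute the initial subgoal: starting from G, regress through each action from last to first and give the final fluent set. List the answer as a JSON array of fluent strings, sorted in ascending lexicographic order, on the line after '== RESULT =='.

Work backward from the goal:
  through step 3 (move(lab,store)): drop {at(store)}, keep {key_at(k2,store), open(d_dock_lab)}, require {at(lab), open(d_lab_store)}
    → {at(lab), key_at(k2,store), open(d_dock_lab), open(d_lab_store)}
  through step 2 (unlock(d_lab_store)): drop {open(d_lab_store)}, keep {at(lab), key_at(k2,store), open(d_dock_lab)}, require {have(k2), locked(d_lab_store)}
    → {at(lab), have(k2), key_at(k2,store), locked(d_lab_store), open(d_dock_lab)}
  through step 1 (move(dock,lab)): drop {at(lab)}, keep {have(k2), key_at(k2,store), locked(d_lab_store), open(d_dock_lab)}, require {at(dock), open(d_dock_lab)}
    → {at(dock), have(k2), key_at(k2,store), locked(d_lab_store), open(d_dock_lab)}

== RESULT ==
["at(dock)", "have(k2)", "key_at(k2,store)", "locked(d_lab_store)", "open(d_dock_lab)"]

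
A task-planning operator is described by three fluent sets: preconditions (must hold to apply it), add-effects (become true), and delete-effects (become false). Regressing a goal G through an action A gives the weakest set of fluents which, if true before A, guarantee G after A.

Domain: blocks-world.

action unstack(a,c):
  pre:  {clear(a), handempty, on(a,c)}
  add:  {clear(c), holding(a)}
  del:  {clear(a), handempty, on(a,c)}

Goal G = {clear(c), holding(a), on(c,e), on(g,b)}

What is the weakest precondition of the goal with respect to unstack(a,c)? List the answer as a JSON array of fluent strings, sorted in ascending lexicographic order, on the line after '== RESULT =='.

Regress:
  G ∩ del = {}  (empty — regression defined)
  G \ add = {clear(c), holding(a), on(c,e), on(g,b)} \ {clear(c), holding(a)} = {on(c,e), on(g,b)}
  ∪ pre   = {on(c,e), on(g,b)} ∪ {clear(a), handempty, on(a,c)}
          = {clear(a), handempty, on(a,c), on(c,e), on(g,b)}

== RESULT ==
["clear(a)", "handempty", "on(a,c)", "on(c,e)", "on(g,b)"]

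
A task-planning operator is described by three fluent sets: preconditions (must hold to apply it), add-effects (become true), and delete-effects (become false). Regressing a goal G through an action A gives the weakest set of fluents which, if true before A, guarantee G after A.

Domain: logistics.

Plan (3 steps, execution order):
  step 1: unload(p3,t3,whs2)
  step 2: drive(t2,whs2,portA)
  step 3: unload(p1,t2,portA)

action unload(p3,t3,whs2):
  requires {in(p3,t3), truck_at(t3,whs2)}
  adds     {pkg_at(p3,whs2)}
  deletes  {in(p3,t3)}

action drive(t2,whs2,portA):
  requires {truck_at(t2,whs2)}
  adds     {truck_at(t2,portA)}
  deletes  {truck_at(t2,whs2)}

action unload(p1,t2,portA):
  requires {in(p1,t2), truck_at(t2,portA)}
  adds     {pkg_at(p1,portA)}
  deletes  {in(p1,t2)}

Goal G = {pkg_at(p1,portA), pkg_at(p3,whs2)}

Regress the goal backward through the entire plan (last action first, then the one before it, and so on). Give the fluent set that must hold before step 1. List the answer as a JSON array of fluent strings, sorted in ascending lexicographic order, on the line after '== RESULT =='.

Regress step by step:
  through step 3 (unload(p1,t2,portA)): drop {pkg_at(p1,portA)}, keep {pkg_at(p3,whs2)}, require {in(p1,t2), truck_at(t2,portA)}
    → {in(p1,t2), pkg_at(p3,whs2), truck_at(t2,portA)}
  through step 2 (drive(t2,whs2,portA)): drop {truck_at(t2,portA)}, keep {in(p1,t2), pkg_at(p3,whs2)}, require {truck_at(t2,whs2)}
    → {in(p1,t2), pkg_at(p3,whs2), truck_at(t2,whs2)}
  through step 1 (unload(p3,t3,whs2)): drop {pkg_at(p3,whs2)}, keep {in(p1,t2), truck_at(t2,whs2)}, require {in(p3,t3), truck_at(t3,whs2)}
    → {in(p1,t2), in(p3,t3), truck_at(t2,whs2), truck_at(t3,whs2)}

== RESULT ==
["in(p1,t2)", "in(p3,t3)", "truck_at(t2,whs2)", "truck_at(t3,whs2)"]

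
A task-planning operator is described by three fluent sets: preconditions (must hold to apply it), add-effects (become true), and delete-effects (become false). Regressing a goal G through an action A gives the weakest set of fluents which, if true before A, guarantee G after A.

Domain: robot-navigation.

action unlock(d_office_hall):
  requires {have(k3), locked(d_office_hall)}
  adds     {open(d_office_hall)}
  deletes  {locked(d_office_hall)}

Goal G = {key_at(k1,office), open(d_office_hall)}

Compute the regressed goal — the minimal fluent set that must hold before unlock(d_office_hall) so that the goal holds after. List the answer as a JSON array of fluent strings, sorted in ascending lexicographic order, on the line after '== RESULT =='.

Regress:
  G ∩ del = {}  (empty — regression defined)
  G \ add = {key_at(k1,office), open(d_office_hall)} \ {open(d_office_hall)} = {key_at(k1,office)}
  ∪ pre   = {key_at(k1,office)} ∪ {have(k3), locked(d_office_hall)}
          = {have(k3), key_at(k1,office), locked(d_office_hall)}

== RESULT ==
["have(k3)", "key_at(k1,office)", "locked(d_office_hall)"]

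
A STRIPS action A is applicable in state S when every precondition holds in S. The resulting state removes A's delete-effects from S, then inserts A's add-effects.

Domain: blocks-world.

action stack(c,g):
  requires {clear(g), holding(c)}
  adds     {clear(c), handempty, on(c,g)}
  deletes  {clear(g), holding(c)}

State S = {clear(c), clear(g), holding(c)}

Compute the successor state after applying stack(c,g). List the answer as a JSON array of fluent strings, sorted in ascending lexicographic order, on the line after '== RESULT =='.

Compute (S \ del) ∪ add:
  pre ⊆ S: {clear(g), holding(c)} ⊆ S  — applicable
  S \ del = {clear(c)}
  ∪ add   = {clear(c), handempty, on(c,g)}

== RESULT ==
["clear(c)", "handempty", "on(c,g)"]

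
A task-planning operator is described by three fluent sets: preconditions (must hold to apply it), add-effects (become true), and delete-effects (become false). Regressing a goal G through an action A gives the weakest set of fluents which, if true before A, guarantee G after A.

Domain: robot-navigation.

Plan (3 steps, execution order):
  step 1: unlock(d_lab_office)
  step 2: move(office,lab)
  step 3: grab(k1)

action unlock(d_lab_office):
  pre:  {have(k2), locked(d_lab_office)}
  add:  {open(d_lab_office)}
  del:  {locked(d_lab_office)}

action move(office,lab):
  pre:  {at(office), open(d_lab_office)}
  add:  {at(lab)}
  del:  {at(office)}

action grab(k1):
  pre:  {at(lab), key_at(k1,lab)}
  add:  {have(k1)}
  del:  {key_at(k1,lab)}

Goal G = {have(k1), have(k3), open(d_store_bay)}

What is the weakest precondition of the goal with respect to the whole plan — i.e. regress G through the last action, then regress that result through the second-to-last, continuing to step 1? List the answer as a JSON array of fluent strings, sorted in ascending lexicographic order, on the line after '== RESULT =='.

Work backward from the goal:
  through step 3 (grab(k1)): drop {have(k1)}, keep {have(k3), open(d_store_bay)}, require {at(lab), key_at(k1,lab)}
    → {at(lab), have(k3), key_at(k1,lab), open(d_store_bay)}
  through step 2 (move(office,lab)): drop {at(lab)}, keep {have(k3), key_at(k1,lab), open(d_store_bay)}, require {at(office), open(d_lab_office)}
    → {at(office), have(k3), key_at(k1,lab), open(d_lab_office), open(d_store_bay)}
  through step 1 (unlock(d_lab_office)): drop {open(d_lab_office)}, keep {at(office), have(k3), key_at(k1,lab), open(d_store_bay)}, require {have(k2), locked(d_lab_office)}
    → {at(office), have(k2), have(k3), key_at(k1,lab), locked(d_lab_office), open(d_store_bay)}

== RESULT ==
["at(office)", "have(k2)", "have(k3)", "key_at(k1,lab)", "locked(d_lab_office)", "open(d_store_bay)"]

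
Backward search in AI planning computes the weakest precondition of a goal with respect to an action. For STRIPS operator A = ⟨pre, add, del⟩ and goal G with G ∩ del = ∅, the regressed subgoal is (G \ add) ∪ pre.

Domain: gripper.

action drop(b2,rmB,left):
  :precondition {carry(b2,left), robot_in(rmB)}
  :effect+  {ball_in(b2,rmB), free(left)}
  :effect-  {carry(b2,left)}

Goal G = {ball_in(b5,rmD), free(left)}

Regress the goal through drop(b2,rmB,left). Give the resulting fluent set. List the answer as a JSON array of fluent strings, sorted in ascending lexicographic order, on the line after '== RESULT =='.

Compute (G \ add) ∪ pre:
  G ∩ del = {}  (empty — regression defined)
  G \ add = {ball_in(b5,rmD), free(left)} \ {ball_in(b2,rmB), free(left)} = {ball_in(b5,rmD)}
  ∪ pre   = {ball_in(b5,rmD)} ∪ {carry(b2,left), robot_in(rmB)}
          = {ball_in(b5,rmD), carry(b2,left), robot_in(rmB)}

== RESULT ==
["ball_in(b5,rmD)", "carry(b2,left)", "robot_in(rmB)"]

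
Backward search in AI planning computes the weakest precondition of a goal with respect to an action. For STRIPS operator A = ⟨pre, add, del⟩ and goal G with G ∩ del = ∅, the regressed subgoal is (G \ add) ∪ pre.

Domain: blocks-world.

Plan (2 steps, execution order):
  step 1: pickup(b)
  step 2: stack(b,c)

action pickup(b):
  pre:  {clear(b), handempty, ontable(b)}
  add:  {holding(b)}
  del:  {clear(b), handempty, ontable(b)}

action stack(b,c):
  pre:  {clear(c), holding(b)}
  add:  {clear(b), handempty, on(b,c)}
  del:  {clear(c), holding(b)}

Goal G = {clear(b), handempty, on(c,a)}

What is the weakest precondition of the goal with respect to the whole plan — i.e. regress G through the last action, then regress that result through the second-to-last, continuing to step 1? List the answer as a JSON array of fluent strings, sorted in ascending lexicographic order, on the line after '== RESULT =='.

Regress step by step:
  through step 2 (stack(b,c)): drop {clear(b), handempty}, keep {on(c,a)}, require {clear(c), holding(b)}
    → {clear(c), holding(b), on(c,a)}
  through step 1 (pickup(b)): drop {holding(b)}, keep {clear(c), on(c,a)}, require {clear(b), handempty, ontable(b)}
    → {clear(b), clear(c), handempty, on(c,a), ontable(b)}

== RESULT ==
["clear(b)", "clear(c)", "handempty", "on(c,a)", "ontable(b)"]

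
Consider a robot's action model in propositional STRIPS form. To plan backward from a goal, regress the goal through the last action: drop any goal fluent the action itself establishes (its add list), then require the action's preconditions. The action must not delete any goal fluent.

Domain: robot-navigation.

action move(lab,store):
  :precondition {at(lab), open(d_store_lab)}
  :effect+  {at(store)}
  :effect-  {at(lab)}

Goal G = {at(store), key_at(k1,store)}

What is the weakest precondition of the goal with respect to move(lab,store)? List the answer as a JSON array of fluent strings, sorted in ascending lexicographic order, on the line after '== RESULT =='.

Regress:
  G ∩ del = {}  (empty — regression defined)
  G \ add = {at(store), key_at(k1,store)} \ {at(store)} = {key_at(k1,store)}
  ∪ pre   = {key_at(k1,store)} ∪ {at(lab), open(d_store_lab)}
          = {at(lab), key_at(k1,store), open(d_store_lab)}

== RESULT ==
["at(lab)", "key_at(k1,store)", "open(d_store_lab)"]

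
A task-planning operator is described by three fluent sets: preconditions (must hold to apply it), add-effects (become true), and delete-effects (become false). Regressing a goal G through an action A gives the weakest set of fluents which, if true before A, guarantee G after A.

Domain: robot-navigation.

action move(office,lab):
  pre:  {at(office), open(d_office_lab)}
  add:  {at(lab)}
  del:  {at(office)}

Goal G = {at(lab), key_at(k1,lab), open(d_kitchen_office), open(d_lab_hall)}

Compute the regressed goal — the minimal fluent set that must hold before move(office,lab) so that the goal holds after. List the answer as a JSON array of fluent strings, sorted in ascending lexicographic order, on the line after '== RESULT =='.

Compute (G \ add) ∪ pre:
  G ∩ del = {}  (empty — regression defined)
  G \ add = {at(lab), key_at(k1,lab), open(d_kitchen_office), open(d_lab_hall)} \ {at(lab)} = {key_at(k1,lab), open(d_kitchen_office), open(d_lab_hall)}
  ∪ pre   = {key_at(k1,lab), open(d_kitchen_office), open(d_lab_hall)} ∪ {at(office), open(d_office_lab)}
          = {at(office), key_at(k1,lab), open(d_kitchen_office), open(d_lab_hall), open(d_office_lab)}

== RESULT ==
["at(office)", "key_at(k1,lab)", "open(d_kitchen_office)", "open(d_lab_hall)", "open(d_office_lab)"]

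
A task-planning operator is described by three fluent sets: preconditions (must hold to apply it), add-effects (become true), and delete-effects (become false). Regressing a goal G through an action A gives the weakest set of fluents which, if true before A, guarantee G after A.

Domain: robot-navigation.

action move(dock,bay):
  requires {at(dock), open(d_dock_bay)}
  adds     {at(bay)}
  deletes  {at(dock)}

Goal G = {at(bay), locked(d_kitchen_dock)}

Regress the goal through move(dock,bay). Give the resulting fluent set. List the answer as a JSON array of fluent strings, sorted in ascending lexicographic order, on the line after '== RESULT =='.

Compute (G \ add) ∪ pre:
  G ∩ del = {}  (empty — regression defined)
  G \ add = {at(bay), locked(d_kitchen_dock)} \ {at(bay)} = {locked(d_kitchen_dock)}
  ∪ pre   = {locked(d_kitchen_dock)} ∪ {at(dock), open(d_dock_bay)}
          = {at(dock), locked(d_kitchen_dock), open(d_dock_bay)}

== RESULT ==
["at(dock)", "locked(d_kitchen_dock)", "open(d_dock_bay)"]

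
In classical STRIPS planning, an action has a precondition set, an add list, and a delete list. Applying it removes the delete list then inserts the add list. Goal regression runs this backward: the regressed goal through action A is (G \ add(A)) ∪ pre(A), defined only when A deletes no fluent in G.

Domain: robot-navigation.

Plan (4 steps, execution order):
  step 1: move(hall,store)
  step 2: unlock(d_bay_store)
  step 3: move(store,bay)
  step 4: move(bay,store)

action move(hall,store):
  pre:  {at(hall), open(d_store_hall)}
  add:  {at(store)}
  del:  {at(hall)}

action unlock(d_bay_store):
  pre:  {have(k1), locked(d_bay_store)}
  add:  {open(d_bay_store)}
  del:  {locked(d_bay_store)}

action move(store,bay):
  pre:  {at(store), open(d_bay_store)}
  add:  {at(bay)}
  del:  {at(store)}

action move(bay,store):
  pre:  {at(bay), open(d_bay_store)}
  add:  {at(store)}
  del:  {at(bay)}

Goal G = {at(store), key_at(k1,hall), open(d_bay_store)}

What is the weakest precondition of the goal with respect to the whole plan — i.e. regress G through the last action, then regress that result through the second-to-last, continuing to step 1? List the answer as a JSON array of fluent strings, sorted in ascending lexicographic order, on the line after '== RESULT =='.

Regress step by step:
  through step 4 (move(bay,store)): drop {at(store)}, keep {key_at(k1,hall), open(d_bay_store)}, require {at(bay), open(d_bay_store)}
    → {at(bay), key_at(k1,hall), open(d_bay_store)}
  through step 3 (move(store,bay)): drop {at(bay)}, keep {key_at(k1,hall), open(d_bay_store)}, require {at(store), open(d_bay_store)}
    → {at(store), key_at(k1,hall), open(d_bay_store)}
  through step 2 (unlock(d_bay_store)): drop {open(d_bay_store)}, keep {at(store), key_at(k1,hall)}, require {have(k1), locked(d_bay_store)}
    → {at(store), have(k1), key_at(k1,hall), locked(d_bay_store)}
  through step 1 (move(hall,store)): drop {at(store)}, keep {have(k1), key_at(k1,hall), locked(d_bay_store)}, require {at(hall), open(d_store_hall)}
    → {at(hall), have(k1), key_at(k1,hall), locked(d_bay_store), open(d_store_hall)}

== RESULT ==
["at(hall)", "have(k1)", "key_at(k1,hall)", "locked(d_bay_store)", "open(d_store_hall)"]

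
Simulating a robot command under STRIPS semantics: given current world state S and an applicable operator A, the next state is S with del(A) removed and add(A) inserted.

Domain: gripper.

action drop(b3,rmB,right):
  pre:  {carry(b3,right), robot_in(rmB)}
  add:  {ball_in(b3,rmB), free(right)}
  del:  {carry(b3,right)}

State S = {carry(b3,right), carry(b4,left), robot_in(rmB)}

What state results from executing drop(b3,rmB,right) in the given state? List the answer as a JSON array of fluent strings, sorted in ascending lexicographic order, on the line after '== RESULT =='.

Progress:
  pre ⊆ S: {carry(b3,right), robot_in(rmB)} ⊆ S  — applicable
  S \ del = {carry(b4,left), robot_in(rmB)}
  ∪ add   = {ball_in(b3,rmB), carry(b4,left), free(right), robot_in(rmB)}

== RESULT ==
["ball_in(b3,rmB)", "carry(b4,left)", "free(right)", "robot_in(rmB)"]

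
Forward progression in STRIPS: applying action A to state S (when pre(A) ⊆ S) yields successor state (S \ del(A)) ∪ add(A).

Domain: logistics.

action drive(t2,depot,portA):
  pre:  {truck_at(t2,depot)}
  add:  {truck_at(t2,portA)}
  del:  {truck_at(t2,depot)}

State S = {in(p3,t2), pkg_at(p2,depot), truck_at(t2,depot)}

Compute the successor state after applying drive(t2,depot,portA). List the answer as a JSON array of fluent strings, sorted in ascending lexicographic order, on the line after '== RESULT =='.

Progress:
  pre ⊆ S: {truck_at(t2,depot)} ⊆ S  — applicable
  S \ del = {in(p3,t2), pkg_at(p2,depot)}
  ∪ add   = {in(p3,t2), pkg_at(p2,depot), truck_at(t2,portA)}

== RESULT ==
["in(p3,t2)", "pkg_at(p2,depot)", "truck_at(t2,portA)"]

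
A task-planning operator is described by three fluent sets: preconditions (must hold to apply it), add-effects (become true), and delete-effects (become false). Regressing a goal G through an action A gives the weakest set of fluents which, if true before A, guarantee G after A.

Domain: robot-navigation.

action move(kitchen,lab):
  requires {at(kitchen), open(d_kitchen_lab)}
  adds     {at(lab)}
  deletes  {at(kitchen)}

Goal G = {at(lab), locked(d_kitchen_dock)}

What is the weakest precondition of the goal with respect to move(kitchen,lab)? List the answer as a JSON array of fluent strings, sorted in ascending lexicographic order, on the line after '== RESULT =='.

Regress:
  G ∩ del = {}  (empty — regression defined)
  G \ add = {at(lab), locked(d_kitchen_dock)} \ {at(lab)} = {locked(d_kitchen_dock)}
  ∪ pre   = {locked(d_kitchen_dock)} ∪ {at(kitchen), open(d_kitchen_lab)}
          = {at(kitchen), locked(d_kitchen_dock), open(d_kitchen_lab)}

== RESULT ==
["at(kitchen)", "locked(d_kitchen_dock)", "open(d_kitchen_lab)"]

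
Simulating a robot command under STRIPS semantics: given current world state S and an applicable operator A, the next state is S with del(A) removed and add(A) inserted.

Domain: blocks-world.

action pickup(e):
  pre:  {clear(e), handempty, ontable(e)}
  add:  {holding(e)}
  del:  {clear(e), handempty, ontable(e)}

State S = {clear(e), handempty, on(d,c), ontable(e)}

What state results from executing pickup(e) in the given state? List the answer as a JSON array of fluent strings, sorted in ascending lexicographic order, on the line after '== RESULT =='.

Progress:
  pre ⊆ S: {clear(e), handempty, ontable(e)} ⊆ S  — applicable
  S \ del = {on(d,c)}
  ∪ add   = {holding(e), on(d,c)}

== RESULT ==
["holding(e)", "on(d,c)"]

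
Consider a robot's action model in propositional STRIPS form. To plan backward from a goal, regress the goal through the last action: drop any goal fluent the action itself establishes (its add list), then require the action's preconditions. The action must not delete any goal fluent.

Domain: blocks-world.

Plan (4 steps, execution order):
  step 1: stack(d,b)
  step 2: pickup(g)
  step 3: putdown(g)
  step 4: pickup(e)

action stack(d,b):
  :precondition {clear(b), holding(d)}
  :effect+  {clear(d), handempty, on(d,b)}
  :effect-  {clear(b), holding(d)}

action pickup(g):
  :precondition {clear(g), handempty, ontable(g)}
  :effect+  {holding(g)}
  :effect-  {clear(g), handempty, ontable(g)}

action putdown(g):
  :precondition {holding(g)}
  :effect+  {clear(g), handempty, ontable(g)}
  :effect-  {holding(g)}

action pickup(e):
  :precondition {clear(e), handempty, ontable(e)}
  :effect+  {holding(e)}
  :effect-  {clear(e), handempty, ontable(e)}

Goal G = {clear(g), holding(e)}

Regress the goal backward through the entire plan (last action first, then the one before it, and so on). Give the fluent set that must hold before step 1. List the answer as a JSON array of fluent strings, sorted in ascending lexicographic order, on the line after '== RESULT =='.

Work backward from the goal:
  through step 4 (pickup(e)): drop {holding(e)}, keep {clear(g)}, require {clear(e), handempty, ontable(e)}
    → {clear(e), clear(g), handempty, ontable(e)}
  through step 3 (putdown(g)): drop {clear(g), handempty}, keep {clear(e), ontable(e)}, require {holding(g)}
    → {clear(e), holding(g), ontable(e)}
  through step 2 (pickup(g)): drop {holding(g)}, keep {clear(e), ontable(e)}, require {clear(g), handempty, ontable(g)}
    → {clear(e), clear(g), handempty, ontable(e), ontable(g)}
  through step 1 (stack(d,b)): drop {handempty}, keep {clear(e), clear(g), ontable(e), ontable(g)}, require {clear(b), holding(d)}
    → {clear(b), clear(e), clear(g), holding(d), ontable(e), ontable(g)}

== RESULT ==
["clear(b)", "clear(e)", "clear(g)", "holding(d)", "ontable(e)", "ontable(g)"]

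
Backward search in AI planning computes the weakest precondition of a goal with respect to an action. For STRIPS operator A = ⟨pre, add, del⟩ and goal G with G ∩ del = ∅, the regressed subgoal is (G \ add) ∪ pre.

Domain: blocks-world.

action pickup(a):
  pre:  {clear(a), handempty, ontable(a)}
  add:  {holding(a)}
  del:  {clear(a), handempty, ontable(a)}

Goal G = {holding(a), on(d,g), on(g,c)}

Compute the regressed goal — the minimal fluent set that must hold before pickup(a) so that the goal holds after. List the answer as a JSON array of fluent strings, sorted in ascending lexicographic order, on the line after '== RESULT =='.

Regress:
  G ∩ del = {}  (empty — regression defined)
  G \ add = {holding(a), on(d,g), on(g,c)} \ {holding(a)} = {on(d,g), on(g,c)}
  ∪ pre   = {on(d,g), on(g,c)} ∪ {clear(a), handempty, ontable(a)}
          = {clear(a), handempty, on(d,g), on(g,c), ontable(a)}

== RESULT ==
["clear(a)", "handempty", "on(d,g)", "on(g,c)", "ontable(a)"]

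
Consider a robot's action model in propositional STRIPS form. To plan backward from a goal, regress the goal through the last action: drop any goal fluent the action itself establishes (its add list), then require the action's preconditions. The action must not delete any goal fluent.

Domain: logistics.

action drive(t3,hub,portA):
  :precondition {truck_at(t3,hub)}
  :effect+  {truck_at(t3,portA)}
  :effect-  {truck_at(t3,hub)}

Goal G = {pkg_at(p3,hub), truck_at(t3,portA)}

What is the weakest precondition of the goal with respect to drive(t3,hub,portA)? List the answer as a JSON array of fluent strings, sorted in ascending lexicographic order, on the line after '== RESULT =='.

Regress:
  G ∩ del = {}  (empty — regression defined)
  G \ add = {pkg_at(p3,hub), truck_at(t3,portA)} \ {truck_at(t3,portA)} = {pkg_at(p3,hub)}
  ∪ pre   = {pkg_at(p3,hub)} ∪ {truck_at(t3,hub)}
          = {pkg_at(p3,hub), truck_at(t3,hub)}

== RESULT ==
["pkg_at(p3,hub)", "truck_at(t3,hub)"]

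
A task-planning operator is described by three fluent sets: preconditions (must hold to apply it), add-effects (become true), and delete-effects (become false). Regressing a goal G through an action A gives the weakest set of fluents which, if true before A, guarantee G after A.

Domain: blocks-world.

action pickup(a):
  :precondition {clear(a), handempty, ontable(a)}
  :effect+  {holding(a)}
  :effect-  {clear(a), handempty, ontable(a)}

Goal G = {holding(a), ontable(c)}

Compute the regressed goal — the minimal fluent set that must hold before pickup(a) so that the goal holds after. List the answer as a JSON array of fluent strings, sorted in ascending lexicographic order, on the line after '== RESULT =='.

Regress:
  G ∩ del = {}  (empty — regression defined)
  G \ add = {holding(a), ontable(c)} \ {holding(a)} = {ontable(c)}
  ∪ pre   = {ontable(c)} ∪ {clear(a), handempty, ontable(a)}
          = {clear(a), handempty, ontable(a), ontable(c)}

== RESULT ==
["clear(a)", "handempty", "ontable(a)", "ontable(c)"]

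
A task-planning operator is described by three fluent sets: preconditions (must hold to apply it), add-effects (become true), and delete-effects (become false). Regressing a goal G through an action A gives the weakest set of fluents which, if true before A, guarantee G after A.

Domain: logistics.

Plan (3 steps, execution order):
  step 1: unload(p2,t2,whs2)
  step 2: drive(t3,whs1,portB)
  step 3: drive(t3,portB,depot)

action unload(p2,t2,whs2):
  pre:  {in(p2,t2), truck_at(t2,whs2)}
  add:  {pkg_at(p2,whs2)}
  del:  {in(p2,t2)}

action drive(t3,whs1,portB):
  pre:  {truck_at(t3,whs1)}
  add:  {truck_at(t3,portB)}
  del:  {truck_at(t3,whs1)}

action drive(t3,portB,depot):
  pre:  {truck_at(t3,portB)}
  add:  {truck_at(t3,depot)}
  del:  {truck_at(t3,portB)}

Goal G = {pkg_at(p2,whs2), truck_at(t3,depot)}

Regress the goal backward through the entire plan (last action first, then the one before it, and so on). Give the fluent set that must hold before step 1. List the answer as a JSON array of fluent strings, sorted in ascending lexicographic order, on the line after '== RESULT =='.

Work backward from the goal:
  through step 3 (drive(t3,portB,depot)): drop {truck_at(t3,depot)}, keep {pkg_at(p2,whs2)}, require {truck_at(t3,portB)}
    → {pkg_at(p2,whs2), truck_at(t3,portB)}
  through step 2 (drive(t3,whs1,portB)): drop {truck_at(t3,portB)}, keep {pkg_at(p2,whs2)}, require {truck_at(t3,whs1)}
    → {pkg_at(p2,whs2), truck_at(t3,whs1)}
  through step 1 (unload(p2,t2,whs2)): drop {pkg_at(p2,whs2)}, keep {truck_at(t3,whs1)}, require {in(p2,t2), truck_at(t2,whs2)}
    → {in(p2,t2), truck_at(t2,whs2), truck_at(t3,whs1)}

== RESULT ==
["in(p2,t2)", "truck_at(t2,whs2)", "truck_at(t3,whs1)"]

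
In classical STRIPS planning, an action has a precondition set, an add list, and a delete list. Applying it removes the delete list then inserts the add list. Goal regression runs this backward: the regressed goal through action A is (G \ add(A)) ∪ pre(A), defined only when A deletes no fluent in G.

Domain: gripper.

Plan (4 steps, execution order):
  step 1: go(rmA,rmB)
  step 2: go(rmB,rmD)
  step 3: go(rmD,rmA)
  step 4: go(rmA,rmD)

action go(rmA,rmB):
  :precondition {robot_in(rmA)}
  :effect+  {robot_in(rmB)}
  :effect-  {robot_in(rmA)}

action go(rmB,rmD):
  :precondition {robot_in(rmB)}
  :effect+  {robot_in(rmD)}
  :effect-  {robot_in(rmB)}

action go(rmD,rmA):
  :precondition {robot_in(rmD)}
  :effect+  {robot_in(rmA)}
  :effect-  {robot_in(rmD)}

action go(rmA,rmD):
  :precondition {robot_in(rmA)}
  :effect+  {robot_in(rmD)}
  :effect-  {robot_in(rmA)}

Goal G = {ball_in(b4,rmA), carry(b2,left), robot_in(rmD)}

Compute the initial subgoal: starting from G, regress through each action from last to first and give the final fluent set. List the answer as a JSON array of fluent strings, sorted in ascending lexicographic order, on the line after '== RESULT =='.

Work backward from the goal:
  through step 4 (go(rmA,rmD)): drop {robot_in(rmD)}, keep {ball_in(b4,rmA), carry(b2,left)}, require {robot_in(rmA)}
    → {ball_in(b4,rmA), carry(b2,left), robot_in(rmA)}
  through step 3 (go(rmD,rmA)): drop {robot_in(rmA)}, keep {ball_in(b4,rmA), carry(b2,left)}, require {robot_in(rmD)}
    → {ball_in(b4,rmA), carry(b2,left), robot_in(rmD)}
  through step 2 (go(rmB,rmD)): drop {robot_in(rmD)}, keep {ball_in(b4,rmA), carry(b2,left)}, require {robot_in(rmB)}
    → {ball_in(b4,rmA), carry(b2,left), robot_in(rmB)}
  through step 1 (go(rmA,rmB)): drop {robot_in(rmB)}, keep {ball_in(b4,rmA), carry(b2,left)}, require {robot_in(rmA)}
    → {ball_in(b4,rmA), carry(b2,left), robot_in(rmA)}

== RESULT ==
["ball_in(b4,rmA)", "carry(b2,left)", "robot_in(rmA)"]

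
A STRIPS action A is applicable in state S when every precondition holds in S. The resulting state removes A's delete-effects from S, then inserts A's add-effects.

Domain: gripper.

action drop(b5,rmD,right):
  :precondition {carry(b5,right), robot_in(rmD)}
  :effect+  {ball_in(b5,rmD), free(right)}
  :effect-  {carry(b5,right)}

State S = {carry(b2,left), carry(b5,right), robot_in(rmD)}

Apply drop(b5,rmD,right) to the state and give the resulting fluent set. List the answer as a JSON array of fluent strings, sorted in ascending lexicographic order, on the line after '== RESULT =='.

Compute (S \ del) ∪ add:
  pre ⊆ S: {carry(b5,right), robot_in(rmD)} ⊆ S  — applicable
  S \ del = {carry(b2,left), robot_in(rmD)}
  ∪ add   = {ball_in(b5,rmD), carry(b2,left), free(right), robot_in(rmD)}

== RESULT ==
["ball_in(b5,rmD)", "carry(b2,left)", "free(right)", "robot_in(rmD)"]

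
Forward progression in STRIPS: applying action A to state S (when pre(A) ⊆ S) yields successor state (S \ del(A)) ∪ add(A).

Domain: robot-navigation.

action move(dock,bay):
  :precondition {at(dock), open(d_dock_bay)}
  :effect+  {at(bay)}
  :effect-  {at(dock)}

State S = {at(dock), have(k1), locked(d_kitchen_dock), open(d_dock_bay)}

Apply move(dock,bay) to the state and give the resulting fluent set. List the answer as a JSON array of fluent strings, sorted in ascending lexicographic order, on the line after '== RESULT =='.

Compute (S \ del) ∪ add:
  pre ⊆ S: {at(dock), open(d_dock_bay)} ⊆ S  — applicable
  S \ del = {have(k1), locked(d_kitchen_dock), open(d_dock_bay)}
  ∪ add   = {at(bay), have(k1), locked(d_kitchen_dock), open(d_dock_bay)}

== RESULT ==
["at(bay)", "have(k1)", "locked(d_kitchen_dock)", "open(d_dock_bay)"]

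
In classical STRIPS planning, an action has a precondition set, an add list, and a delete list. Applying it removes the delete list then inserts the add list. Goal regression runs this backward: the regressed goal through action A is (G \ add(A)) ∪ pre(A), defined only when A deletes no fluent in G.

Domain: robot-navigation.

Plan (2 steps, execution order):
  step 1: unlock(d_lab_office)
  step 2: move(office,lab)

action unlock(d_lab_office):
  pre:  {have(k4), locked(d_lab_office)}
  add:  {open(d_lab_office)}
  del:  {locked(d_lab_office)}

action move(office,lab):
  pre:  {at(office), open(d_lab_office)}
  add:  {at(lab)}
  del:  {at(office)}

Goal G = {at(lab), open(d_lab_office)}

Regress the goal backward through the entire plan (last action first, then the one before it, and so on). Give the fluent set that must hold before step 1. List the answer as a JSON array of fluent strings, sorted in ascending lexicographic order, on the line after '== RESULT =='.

Work backward from the goal:
  through step 2 (move(office,lab)): drop {at(lab)}, keep {open(d_lab_office)}, require {at(office), open(d_lab_office)}
    → {at(office), open(d_lab_office)}
  through step 1 (unlock(d_lab_office)): drop {open(d_lab_office)}, keep {at(office)}, require {have(k4), locked(d_lab_office)}
    → {at(office), have(k4), locked(d_lab_office)}

== RESULT ==
["at(office)", "have(k4)", "locked(d_lab_office)"]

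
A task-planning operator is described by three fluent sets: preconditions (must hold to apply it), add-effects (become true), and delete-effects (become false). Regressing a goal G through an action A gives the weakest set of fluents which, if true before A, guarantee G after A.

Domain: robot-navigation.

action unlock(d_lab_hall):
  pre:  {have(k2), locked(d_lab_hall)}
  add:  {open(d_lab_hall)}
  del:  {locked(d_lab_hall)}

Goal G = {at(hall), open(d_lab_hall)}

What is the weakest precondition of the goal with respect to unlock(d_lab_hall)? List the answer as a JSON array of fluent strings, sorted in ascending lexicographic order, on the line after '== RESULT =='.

Regress:
  G ∩ del = {}  (empty — regression defined)
  G \ add = {at(hall), open(d_lab_hall)} \ {open(d_lab_hall)} = {at(hall)}
  ∪ pre   = {at(hall)} ∪ {have(k2), locked(d_lab_hall)}
          = {at(hall), have(k2), locked(d_lab_hall)}

== RESULT ==
["at(hall)", "have(k2)", "locked(d_lab_hall)"]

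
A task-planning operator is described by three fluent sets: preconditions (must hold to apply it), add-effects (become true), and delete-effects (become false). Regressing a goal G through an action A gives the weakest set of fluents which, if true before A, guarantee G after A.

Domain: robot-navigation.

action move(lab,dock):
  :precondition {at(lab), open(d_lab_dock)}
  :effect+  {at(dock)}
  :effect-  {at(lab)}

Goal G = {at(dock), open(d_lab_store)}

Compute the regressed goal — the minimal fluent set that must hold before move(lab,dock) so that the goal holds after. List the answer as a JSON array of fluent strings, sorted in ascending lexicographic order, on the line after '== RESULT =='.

Compute (G \ add) ∪ pre:
  G ∩ del = {}  (empty — regression defined)
  G \ add = {at(dock), open(d_lab_store)} \ {at(dock)} = {open(d_lab_store)}
  ∪ pre   = {open(d_lab_store)} ∪ {at(lab), open(d_lab_dock)}
          = {at(lab), open(d_lab_dock), open(d_lab_store)}

== RESULT ==
["at(lab)", "open(d_lab_dock)", "open(d_lab_store)"]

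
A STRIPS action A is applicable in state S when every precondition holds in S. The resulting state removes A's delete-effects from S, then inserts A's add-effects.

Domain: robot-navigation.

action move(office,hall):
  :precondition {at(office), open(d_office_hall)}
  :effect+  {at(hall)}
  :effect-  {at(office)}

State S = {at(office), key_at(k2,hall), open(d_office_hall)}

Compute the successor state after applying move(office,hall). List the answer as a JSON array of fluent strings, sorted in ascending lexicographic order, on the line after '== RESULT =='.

Compute (S \ del) ∪ add:
  pre ⊆ S: {at(office), open(d_office_hall)} ⊆ S  — applicable
  S \ del = {key_at(k2,hall), open(d_office_hall)}
  ∪ add   = {at(hall), key_at(k2,hall), open(d_office_hall)}

== RESULT ==
["at(hall)", "key_at(k2,hall)", "open(d_office_hall)"]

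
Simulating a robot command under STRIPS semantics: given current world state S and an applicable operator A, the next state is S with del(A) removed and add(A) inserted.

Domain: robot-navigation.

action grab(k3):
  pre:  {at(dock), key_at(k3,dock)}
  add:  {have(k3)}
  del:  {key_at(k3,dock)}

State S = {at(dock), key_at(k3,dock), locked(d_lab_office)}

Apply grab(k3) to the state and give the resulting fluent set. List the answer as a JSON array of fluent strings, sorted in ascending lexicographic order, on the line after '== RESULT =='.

Progress:
  pre ⊆ S: {at(dock), key_at(k3,dock)} ⊆ S  — applicable
  S \ del = {at(dock), locked(d_lab_office)}
  ∪ add   = {at(dock), have(k3), locked(d_lab_office)}

== RESULT ==
["at(dock)", "have(k3)", "locked(d_lab_office)"]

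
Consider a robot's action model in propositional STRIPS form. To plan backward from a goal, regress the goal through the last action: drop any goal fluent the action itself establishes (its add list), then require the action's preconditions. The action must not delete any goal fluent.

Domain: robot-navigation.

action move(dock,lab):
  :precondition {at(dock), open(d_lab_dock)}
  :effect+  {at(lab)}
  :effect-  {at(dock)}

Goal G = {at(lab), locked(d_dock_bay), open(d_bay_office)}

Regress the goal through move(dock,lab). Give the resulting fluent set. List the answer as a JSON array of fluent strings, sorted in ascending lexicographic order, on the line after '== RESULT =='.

Regress:
  G ∩ del = {}  (empty — regression defined)
  G \ add = {at(lab), locked(d_dock_bay), open(d_bay_office)} \ {at(lab)} = {locked(d_dock_bay), open(d_bay_office)}
  ∪ pre   = {locked(d_dock_bay), open(d_bay_office)} ∪ {at(dock), open(d_lab_dock)}
          = {at(dock), locked(d_dock_bay), open(d_bay_office), open(d_lab_dock)}

== RESULT ==
["at(dock)", "locked(d_dock_bay)", "open(d_bay_office)", "open(d_lab_dock)"]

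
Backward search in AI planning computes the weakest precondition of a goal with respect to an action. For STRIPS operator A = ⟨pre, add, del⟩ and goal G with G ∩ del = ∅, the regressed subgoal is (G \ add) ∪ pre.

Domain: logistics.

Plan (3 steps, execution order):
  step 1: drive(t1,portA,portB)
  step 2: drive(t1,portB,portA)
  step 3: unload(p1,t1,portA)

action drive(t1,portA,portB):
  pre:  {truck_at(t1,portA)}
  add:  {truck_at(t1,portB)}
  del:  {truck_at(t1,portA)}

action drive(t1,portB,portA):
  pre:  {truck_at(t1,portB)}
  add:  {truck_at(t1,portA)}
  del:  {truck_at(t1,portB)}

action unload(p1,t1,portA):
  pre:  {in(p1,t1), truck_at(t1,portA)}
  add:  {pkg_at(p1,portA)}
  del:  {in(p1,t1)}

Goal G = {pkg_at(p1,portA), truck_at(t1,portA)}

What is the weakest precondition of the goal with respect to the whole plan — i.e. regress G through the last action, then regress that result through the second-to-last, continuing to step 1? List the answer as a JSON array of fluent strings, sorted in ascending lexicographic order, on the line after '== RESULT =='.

Work backward from the goal:
  through step 3 (unload(p1,t1,portA)): drop {pkg_at(p1,portA)}, keep {truck_at(t1,portA)}, require {in(p1,t1), truck_at(t1,portA)}
    → {in(p1,t1), truck_at(t1,portA)}
  through step 2 (drive(t1,portB,portA)): drop {truck_at(t1,portA)}, keep {in(p1,t1)}, require {truck_at(t1,portB)}
    → {in(p1,t1), truck_at(t1,portB)}
  through step 1 (drive(t1,portA,portB)): drop {truck_at(t1,portB)}, keep {in(p1,t1)}, require {truck_at(t1,portA)}
    → {in(p1,t1), truck_at(t1,portA)}

== RESULT ==
["in(p1,t1)", "truck_at(t1,portA)"]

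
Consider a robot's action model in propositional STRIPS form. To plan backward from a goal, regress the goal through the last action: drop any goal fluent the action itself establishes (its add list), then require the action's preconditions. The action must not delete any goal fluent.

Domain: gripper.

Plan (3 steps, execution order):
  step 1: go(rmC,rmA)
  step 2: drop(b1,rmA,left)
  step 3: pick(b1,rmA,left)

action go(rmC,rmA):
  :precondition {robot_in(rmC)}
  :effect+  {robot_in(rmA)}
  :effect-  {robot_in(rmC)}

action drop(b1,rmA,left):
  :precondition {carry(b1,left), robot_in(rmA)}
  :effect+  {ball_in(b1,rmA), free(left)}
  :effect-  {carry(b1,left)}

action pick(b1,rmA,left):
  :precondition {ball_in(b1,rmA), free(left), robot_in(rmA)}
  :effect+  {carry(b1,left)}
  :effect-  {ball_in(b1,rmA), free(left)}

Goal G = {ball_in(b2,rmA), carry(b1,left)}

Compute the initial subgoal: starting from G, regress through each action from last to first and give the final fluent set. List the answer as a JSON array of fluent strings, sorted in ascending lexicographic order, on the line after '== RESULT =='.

Work backward from the goal:
  through step 3 (pick(b1,rmA,left)): drop {carry(b1,left)}, keep {ball_in(b2,rmA)}, require {ball_in(b1,rmA), free(left), robot_in(rmA)}
    → {ball_in(b1,rmA), ball_in(b2,rmA), free(left), robot_in(rmA)}
  through step 2 (drop(b1,rmA,left)): drop {ball_in(b1,rmA), free(left)}, keep {ball_in(b2,rmA), robot_in(rmA)}, require {carry(b1,left), robot_in(rmA)}
    → {ball_in(b2,rmA), carry(b1,left), robot_in(rmA)}
  through step 1 (go(rmC,rmA)): drop {robot_in(rmA)}, keep {ball_in(b2,rmA), carry(b1,left)}, require {robot_in(rmC)}
    → {ball_in(b2,rmA), carry(b1,left), robot_in(rmC)}

== RESULT ==
["ball_in(b2,rmA)", "carry(b1,left)", "robot_in(rmC)"]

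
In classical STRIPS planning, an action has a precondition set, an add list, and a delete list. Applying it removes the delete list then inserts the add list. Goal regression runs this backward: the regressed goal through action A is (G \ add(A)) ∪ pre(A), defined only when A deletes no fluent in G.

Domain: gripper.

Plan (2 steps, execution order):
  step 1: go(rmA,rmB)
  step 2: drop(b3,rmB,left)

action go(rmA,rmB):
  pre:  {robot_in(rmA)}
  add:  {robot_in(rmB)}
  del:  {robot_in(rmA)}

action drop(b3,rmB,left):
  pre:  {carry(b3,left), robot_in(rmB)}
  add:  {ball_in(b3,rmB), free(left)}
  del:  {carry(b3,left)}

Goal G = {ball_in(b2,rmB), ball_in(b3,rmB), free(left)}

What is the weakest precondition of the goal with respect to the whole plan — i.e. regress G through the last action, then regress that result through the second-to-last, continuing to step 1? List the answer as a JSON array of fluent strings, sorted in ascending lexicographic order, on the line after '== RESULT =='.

Work backward from the goal:
  through step 2 (drop(b3,rmB,left)): drop {ball_in(b3,rmB), free(left)}, keep {ball_in(b2,rmB)}, require {carry(b3,left), robot_in(rmB)}
    → {ball_in(b2,rmB), carry(b3,left), robot_in(rmB)}
  through step 1 (go(rmA,rmB)): drop {robot_in(rmB)}, keep {ball_in(b2,rmB), carry(b3,left)}, require {robot_in(rmA)}
    → {ball_in(b2,rmB), carry(b3,left), robot_in(rmA)}

== RESULT ==
["ball_in(b2,rmB)", "carry(b3,left)", "robot_in(rmA)"]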